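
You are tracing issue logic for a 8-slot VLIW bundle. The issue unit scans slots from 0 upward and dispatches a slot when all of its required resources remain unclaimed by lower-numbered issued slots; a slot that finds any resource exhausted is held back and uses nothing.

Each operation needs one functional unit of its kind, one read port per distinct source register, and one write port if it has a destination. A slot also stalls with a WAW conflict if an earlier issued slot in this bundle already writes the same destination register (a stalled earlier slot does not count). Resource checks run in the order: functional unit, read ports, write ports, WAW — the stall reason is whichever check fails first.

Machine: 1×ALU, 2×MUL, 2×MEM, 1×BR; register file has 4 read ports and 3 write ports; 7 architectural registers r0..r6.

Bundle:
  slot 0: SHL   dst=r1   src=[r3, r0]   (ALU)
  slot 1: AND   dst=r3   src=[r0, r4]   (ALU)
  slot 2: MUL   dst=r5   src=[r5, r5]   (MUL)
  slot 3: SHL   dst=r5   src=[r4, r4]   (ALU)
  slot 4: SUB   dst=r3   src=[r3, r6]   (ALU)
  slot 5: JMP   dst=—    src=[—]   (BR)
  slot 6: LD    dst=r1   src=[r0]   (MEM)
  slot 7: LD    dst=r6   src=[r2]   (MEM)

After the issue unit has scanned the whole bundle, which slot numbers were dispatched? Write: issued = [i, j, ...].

issued = [0, 2, 5, 7]

#0 ALU src=r3,r0 dispatched  <A:0 Mu:2 Ld:2 B:1 rd:2 wr:2>
#1 ALU src=r0,r4 held:FU  <A:0 Mu:2 Ld:2 B:1 rd:2 wr:2>
#2 MUL src=r5,r5 dispatched  <A:0 Mu:1 Ld:2 B:1 rd:1 wr:1>
#3 ALU src=r4,r4 held:FU  <A:0 Mu:1 Ld:2 B:1 rd:1 wr:1>
#4 ALU src=r3,r6 held:FU  <A:0 Mu:1 Ld:2 B:1 rd:1 wr:1>
#5 BR src=- dispatched  <A:0 Mu:1 Ld:2 B:0 rd:1 wr:1>
#6 MEM src=r0 held:WAW  <A:0 Mu:1 Ld:2 B:0 rd:1 wr:1>
#7 MEM src=r2 dispatched  <A:0 Mu:1 Ld:1 B:0 rd:0 wr:0>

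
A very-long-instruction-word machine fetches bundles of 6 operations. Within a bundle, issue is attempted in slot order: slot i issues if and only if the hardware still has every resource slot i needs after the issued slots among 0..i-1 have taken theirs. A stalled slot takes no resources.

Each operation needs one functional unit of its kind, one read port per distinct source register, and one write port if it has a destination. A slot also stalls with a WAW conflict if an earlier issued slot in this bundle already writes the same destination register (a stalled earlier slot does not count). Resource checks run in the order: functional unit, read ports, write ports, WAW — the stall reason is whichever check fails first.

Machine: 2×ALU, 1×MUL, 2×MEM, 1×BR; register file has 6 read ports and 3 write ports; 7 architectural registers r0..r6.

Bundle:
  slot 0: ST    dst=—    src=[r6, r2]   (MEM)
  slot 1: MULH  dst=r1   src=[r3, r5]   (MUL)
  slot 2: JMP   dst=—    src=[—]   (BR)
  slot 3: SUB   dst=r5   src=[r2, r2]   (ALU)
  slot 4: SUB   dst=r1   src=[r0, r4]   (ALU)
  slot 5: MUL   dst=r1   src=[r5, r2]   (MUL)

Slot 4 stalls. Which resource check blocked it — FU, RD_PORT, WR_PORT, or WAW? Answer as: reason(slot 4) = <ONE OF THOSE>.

  0. MEM ⇒ go  {2A/1Mu/1Ld/1B | 4r 3w}
  1. MUL→r1 ⇒ go  {2A/0Mu/1Ld/1B | 2r 2w}
  2. BR ⇒ go  {2A/0Mu/1Ld/0B | 2r 2w}
  3. ALU→r5 ⇒ go  {1A/0Mu/1Ld/0B | 1r 1w}
  4. ALU→r1 ⇒ no(RD_PORT)  {1A/0Mu/1Ld/0B | 1r 1w}
  5. MUL→r1 ⇒ no(FU)  {1A/0Mu/1Ld/0B | 1r 1w}

reason(slot 4) = RD_PORT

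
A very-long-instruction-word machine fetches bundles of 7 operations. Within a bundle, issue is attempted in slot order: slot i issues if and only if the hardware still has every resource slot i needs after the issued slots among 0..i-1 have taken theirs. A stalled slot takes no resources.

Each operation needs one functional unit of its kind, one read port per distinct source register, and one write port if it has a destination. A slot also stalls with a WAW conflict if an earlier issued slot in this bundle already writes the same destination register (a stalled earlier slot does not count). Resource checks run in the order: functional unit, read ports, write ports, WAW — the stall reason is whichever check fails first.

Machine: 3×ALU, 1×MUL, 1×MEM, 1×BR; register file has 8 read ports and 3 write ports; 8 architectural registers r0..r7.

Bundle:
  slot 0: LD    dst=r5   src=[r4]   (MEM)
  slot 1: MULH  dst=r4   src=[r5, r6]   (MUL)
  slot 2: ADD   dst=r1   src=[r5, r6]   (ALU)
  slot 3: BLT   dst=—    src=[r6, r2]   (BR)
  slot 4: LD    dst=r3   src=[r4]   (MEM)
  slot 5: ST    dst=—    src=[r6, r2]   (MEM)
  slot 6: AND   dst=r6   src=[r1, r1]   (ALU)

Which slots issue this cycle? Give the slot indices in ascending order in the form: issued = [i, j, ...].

#0 MEM src=r4 dispatched  <A:3 Mu:1 Ld:0 B:1 rd:7 wr:2>
#1 MUL src=r5,r6 dispatched  <A:3 Mu:0 Ld:0 B:1 rd:5 wr:1>
#2 ALU src=r5,r6 dispatched  <A:2 Mu:0 Ld:0 B:1 rd:3 wr:0>
#3 BR src=r6,r2 dispatched  <A:2 Mu:0 Ld:0 B:0 rd:1 wr:0>
#4 MEM src=r4 held:FU  <A:2 Mu:0 Ld:0 B:0 rd:1 wr:0>
#5 MEM src=r6,r2 held:FU  <A:2 Mu:0 Ld:0 B:0 rd:1 wr:0>
#6 ALU src=r1,r1 held:WR_PORT  <A:2 Mu:0 Ld:0 B:0 rd:1 wr:0>

issued = [0, 1, 2, 3]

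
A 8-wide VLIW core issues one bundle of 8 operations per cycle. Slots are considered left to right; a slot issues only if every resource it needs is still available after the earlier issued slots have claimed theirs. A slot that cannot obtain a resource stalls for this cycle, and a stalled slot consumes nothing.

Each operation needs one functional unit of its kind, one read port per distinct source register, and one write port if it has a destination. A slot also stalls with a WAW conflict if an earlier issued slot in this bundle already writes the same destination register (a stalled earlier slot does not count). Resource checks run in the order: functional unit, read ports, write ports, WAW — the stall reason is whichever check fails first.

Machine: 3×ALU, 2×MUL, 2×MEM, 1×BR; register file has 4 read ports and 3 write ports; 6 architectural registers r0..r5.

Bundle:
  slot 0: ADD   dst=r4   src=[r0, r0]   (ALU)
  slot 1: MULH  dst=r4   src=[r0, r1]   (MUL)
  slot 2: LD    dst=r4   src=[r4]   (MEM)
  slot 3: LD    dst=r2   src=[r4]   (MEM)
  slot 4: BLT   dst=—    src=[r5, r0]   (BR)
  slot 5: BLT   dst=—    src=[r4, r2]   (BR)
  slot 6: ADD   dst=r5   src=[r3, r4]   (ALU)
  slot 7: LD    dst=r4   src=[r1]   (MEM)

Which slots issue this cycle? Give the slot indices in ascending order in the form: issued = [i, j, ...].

[0] ALU needs rd=1 wr=1: ok; after: ALU=2 MUL=2 MEM=2 BR=1, R=3, W=2
[1] MUL needs rd=2 wr=1: WAW; after: ALU=2 MUL=2 MEM=2 BR=1, R=3, W=2
[2] MEM needs rd=1 wr=1: WAW; after: ALU=2 MUL=2 MEM=2 BR=1, R=3, W=2
[3] MEM needs rd=1 wr=1: ok; after: ALU=2 MUL=2 MEM=1 BR=1, R=2, W=1
[4] BR needs rd=2 wr=0: ok; after: ALU=2 MUL=2 MEM=1 BR=0, R=0, W=1
[5] BR needs rd=2 wr=0: FU; after: ALU=2 MUL=2 MEM=1 BR=0, R=0, W=1
[6] ALU needs rd=2 wr=1: RD_PORT; after: ALU=2 MUL=2 MEM=1 BR=0, R=0, W=1
[7] MEM needs rd=1 wr=1: RD_PORT; after: ALU=2 MUL=2 MEM=1 BR=0, R=0, W=1

issued = [0, 3, 4]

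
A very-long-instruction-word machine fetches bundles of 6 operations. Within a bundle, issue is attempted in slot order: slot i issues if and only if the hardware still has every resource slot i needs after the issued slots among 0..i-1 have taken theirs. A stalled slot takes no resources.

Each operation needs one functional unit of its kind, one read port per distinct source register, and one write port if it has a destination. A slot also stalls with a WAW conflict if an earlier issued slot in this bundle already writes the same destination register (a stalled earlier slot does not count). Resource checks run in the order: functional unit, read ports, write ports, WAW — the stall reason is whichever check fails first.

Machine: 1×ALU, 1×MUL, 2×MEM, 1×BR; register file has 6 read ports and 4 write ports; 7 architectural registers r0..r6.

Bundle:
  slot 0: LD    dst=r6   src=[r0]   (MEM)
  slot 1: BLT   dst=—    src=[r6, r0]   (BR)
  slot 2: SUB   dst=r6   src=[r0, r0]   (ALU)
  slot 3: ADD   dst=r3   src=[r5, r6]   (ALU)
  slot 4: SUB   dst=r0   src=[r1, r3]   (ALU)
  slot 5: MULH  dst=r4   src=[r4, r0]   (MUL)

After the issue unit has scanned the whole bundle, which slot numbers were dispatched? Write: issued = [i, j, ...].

#0 MEM src=r0 dispatched  <A:1 Mu:1 Ld:1 B:1 rd:5 wr:3>
#1 BR src=r6,r0 dispatched  <A:1 Mu:1 Ld:1 B:0 rd:3 wr:3>
#2 ALU src=r0,r0 held:WAW  <A:1 Mu:1 Ld:1 B:0 rd:3 wr:3>
#3 ALU src=r5,r6 dispatched  <A:0 Mu:1 Ld:1 B:0 rd:1 wr:2>
#4 ALU src=r1,r3 held:FU  <A:0 Mu:1 Ld:1 B:0 rd:1 wr:2>
#5 MUL src=r4,r0 held:RD_PORT  <A:0 Mu:1 Ld:1 B:0 rd:1 wr:2>

issued = [0, 1, 3]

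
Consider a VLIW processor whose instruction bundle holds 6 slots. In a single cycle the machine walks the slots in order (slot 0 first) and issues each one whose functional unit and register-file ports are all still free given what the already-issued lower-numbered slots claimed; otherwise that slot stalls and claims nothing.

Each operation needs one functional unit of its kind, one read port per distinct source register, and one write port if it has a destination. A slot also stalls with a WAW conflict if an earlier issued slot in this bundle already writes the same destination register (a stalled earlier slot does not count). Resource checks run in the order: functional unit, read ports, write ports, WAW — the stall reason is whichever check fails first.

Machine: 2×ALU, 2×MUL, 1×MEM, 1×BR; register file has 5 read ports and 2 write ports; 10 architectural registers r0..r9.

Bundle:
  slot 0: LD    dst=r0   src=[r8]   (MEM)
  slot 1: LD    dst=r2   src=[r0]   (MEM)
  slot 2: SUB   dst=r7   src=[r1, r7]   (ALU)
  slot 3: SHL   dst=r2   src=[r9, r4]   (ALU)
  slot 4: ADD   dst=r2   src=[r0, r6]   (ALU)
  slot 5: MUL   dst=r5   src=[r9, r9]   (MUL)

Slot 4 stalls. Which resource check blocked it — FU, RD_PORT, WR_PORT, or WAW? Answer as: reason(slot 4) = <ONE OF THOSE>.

slot 0 (MEM): ISSUE — free A2,Mu2,Ld0,B1 rp4 wp1
slot 1 (MEM): stall FU — free A2,Mu2,Ld0,B1 rp4 wp1
slot 2 (ALU): ISSUE — free A1,Mu2,Ld0,B1 rp2 wp0
slot 3 (ALU): stall WR_PORT — free A1,Mu2,Ld0,B1 rp2 wp0
slot 4 (ALU): stall WR_PORT — free A1,Mu2,Ld0,B1 rp2 wp0
slot 5 (MUL): stall WR_PORT — free A1,Mu2,Ld0,B1 rp2 wp0

reason(slot 4) = WR_PORT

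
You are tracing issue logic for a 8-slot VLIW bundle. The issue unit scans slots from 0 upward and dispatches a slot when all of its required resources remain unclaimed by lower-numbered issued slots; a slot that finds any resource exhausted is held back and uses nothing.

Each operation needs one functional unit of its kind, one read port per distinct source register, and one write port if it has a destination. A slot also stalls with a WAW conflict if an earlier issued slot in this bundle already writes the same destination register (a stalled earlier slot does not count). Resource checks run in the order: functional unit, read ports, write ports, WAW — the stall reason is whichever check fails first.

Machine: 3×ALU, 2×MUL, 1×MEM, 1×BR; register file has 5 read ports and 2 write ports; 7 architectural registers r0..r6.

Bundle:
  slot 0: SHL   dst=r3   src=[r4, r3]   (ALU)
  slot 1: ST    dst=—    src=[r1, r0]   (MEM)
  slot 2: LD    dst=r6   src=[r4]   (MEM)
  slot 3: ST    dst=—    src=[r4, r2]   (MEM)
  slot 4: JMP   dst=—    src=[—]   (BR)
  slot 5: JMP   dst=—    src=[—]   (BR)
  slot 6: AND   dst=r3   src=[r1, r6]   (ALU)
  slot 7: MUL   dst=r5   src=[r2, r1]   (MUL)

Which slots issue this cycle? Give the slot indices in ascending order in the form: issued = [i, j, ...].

(0) want 1×ALU +2rd +1wr — yes → AL2|MU2|ME1|BR1|rd3|wr1
(1) want 1×MEM +2rd +0wr — yes → AL2|MU2|ME0|BR1|rd1|wr1
(2) want 1×MEM +1rd +1wr — FU → AL2|MU2|ME0|BR1|rd1|wr1
(3) want 1×MEM +2rd +0wr — FU → AL2|MU2|ME0|BR1|rd1|wr1
(4) want 1×BR +0rd +0wr — yes → AL2|MU2|ME0|BR0|rd1|wr1
(5) want 1×BR +0rd +0wr — FU → AL2|MU2|ME0|BR0|rd1|wr1
(6) want 1×ALU +2rd +1wr — RD_PORT → AL2|MU2|ME0|BR0|rd1|wr1
(7) want 1×MUL +2rd +1wr — RD_PORT → AL2|MU2|ME0|BR0|rd1|wr1

issued = [0, 1, 4]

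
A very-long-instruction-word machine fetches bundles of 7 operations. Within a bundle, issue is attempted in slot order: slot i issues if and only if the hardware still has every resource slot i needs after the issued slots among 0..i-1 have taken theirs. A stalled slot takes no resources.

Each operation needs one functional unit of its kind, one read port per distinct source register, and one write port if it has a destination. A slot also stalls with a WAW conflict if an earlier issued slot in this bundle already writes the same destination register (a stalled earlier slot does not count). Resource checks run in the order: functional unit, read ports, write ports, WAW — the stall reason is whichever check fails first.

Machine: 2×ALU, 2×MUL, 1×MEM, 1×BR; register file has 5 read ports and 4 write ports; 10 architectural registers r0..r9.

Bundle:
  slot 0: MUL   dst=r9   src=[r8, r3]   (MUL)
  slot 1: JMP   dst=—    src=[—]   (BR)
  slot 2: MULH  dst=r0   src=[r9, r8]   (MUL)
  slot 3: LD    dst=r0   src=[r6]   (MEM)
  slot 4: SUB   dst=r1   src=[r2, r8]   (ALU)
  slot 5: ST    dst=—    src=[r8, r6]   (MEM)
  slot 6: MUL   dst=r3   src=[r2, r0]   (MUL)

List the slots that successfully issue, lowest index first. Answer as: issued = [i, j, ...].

issued = [0, 1, 2]

  0. MUL→r9 ⇒ go  {2A/1Mu/1Ld/1B | 3r 3w}
  1. BR ⇒ go  {2A/1Mu/1Ld/0B | 3r 3w}
  2. MUL→r0 ⇒ go  {2A/0Mu/1Ld/0B | 1r 2w}
  3. MEM→r0 ⇒ no(WAW)  {2A/0Mu/1Ld/0B | 1r 2w}
  4. ALU→r1 ⇒ no(RD_PORT)  {2A/0Mu/1Ld/0B | 1r 2w}
  5. MEM ⇒ no(RD_PORT)  {2A/0Mu/1Ld/0B | 1r 2w}
  6. MUL→r3 ⇒ no(FU)  {2A/0Mu/1Ld/0B | 1r 2w}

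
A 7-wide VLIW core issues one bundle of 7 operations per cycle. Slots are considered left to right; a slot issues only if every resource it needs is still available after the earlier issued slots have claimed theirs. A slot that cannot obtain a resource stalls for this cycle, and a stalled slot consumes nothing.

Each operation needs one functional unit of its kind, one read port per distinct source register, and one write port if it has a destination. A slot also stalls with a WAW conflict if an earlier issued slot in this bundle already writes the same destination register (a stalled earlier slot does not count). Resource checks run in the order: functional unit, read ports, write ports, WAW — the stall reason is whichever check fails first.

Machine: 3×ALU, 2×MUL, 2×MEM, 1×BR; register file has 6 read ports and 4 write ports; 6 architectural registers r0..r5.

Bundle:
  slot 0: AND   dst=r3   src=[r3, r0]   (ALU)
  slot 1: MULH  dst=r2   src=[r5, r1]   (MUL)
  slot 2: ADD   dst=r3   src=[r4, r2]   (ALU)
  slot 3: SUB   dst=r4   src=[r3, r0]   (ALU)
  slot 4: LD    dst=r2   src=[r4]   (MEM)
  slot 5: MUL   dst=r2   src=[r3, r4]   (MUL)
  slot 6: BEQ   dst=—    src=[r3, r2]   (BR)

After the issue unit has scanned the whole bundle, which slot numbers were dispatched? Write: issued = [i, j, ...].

(0) want 1×ALU +2rd +1wr — yes → AL2|MU2|ME2|BR1|rd4|wr3
(1) want 1×MUL +2rd +1wr — yes → AL2|MU1|ME2|BR1|rd2|wr2
(2) want 1×ALU +2rd +1wr — WAW → AL2|MU1|ME2|BR1|rd2|wr2
(3) want 1×ALU +2rd +1wr — yes → AL1|MU1|ME2|BR1|rd0|wr1
(4) want 1×MEM +1rd +1wr — RD_PORT → AL1|MU1|ME2|BR1|rd0|wr1
(5) want 1×MUL +2rd +1wr — RD_PORT → AL1|MU1|ME2|BR1|rd0|wr1
(6) want 1×BR +2rd +0wr — RD_PORT → AL1|MU1|ME2|BR1|rd0|wr1

issued = [0, 1, 3]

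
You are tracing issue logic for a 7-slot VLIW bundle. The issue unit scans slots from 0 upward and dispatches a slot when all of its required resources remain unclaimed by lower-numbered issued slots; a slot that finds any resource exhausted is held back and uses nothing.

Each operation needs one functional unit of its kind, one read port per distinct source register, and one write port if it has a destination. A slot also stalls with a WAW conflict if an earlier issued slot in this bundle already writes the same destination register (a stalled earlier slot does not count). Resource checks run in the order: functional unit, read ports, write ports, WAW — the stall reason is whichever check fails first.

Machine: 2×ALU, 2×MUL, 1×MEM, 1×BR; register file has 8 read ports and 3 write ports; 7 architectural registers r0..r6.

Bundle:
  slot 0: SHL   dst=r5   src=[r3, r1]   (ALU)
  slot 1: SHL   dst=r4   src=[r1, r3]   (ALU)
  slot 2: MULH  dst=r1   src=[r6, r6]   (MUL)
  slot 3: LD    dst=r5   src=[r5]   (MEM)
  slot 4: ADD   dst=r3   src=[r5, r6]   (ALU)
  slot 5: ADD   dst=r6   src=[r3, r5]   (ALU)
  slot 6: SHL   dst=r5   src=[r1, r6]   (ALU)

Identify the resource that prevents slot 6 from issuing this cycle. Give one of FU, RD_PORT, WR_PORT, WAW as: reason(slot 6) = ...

(0) want 1×ALU +2rd +1wr — yes → AL1|MU2|ME1|BR1|rd6|wr2
(1) want 1×ALU +2rd +1wr — yes → AL0|MU2|ME1|BR1|rd4|wr1
(2) want 1×MUL +1rd +1wr — yes → AL0|MU1|ME1|BR1|rd3|wr0
(3) want 1×MEM +1rd +1wr — WR_PORT → AL0|MU1|ME1|BR1|rd3|wr0
(4) want 1×ALU +2rd +1wr — FU → AL0|MU1|ME1|BR1|rd3|wr0
(5) want 1×ALU +2rd +1wr — FU → AL0|MU1|ME1|BR1|rd3|wr0
(6) want 1×ALU +2rd +1wr — FU → AL0|MU1|ME1|BR1|rd3|wr0

reason(slot 6) = FU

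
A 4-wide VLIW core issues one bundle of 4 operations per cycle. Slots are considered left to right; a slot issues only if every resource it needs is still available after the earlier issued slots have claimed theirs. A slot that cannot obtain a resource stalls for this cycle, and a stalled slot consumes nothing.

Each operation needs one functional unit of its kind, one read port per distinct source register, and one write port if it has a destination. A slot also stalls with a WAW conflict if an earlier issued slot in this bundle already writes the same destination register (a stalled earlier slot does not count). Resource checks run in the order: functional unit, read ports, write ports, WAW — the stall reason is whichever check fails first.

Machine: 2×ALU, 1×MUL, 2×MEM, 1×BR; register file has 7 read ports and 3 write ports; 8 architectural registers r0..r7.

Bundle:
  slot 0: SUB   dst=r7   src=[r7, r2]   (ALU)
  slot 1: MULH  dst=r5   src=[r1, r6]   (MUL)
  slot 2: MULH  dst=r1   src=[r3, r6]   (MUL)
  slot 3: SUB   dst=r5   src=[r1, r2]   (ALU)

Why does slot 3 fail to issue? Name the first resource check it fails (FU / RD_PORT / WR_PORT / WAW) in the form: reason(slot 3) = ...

reason(slot 3) = WAW

slot 0 (ALU): ISSUE — free A1,Mu1,Ld2,B1 rp5 wp2
slot 1 (MUL): ISSUE — free A1,Mu0,Ld2,B1 rp3 wp1
slot 2 (MUL): stall FU — free A1,Mu0,Ld2,B1 rp3 wp1
slot 3 (ALU): stall WAW — free A1,Mu0,Ld2,B1 rp3 wp1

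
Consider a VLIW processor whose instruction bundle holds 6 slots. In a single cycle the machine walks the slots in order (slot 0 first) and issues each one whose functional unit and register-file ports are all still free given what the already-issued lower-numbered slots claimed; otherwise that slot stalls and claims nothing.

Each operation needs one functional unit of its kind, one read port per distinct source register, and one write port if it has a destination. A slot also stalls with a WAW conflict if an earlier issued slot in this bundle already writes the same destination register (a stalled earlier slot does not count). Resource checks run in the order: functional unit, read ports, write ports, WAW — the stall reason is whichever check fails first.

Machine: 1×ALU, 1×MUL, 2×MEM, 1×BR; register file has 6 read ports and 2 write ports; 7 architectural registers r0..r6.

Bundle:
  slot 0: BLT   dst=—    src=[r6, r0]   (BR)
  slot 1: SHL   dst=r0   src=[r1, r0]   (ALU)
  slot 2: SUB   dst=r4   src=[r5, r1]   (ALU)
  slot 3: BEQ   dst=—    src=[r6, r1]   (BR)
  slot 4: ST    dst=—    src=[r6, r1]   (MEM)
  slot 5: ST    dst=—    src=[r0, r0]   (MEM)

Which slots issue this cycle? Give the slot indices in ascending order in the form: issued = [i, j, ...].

  0. BR ⇒ go  {1A/1Mu/2Ld/0B | 4r 2w}
  1. ALU→r0 ⇒ go  {0A/1Mu/2Ld/0B | 2r 1w}
  2. ALU→r4 ⇒ no(FU)  {0A/1Mu/2Ld/0B | 2r 1w}
  3. BR ⇒ no(FU)  {0A/1Mu/2Ld/0B | 2r 1w}
  4. MEM ⇒ go  {0A/1Mu/1Ld/0B | 0r 1w}
  5. MEM ⇒ no(RD_PORT)  {0A/1Mu/1Ld/0B | 0r 1w}

issued = [0, 1, 4]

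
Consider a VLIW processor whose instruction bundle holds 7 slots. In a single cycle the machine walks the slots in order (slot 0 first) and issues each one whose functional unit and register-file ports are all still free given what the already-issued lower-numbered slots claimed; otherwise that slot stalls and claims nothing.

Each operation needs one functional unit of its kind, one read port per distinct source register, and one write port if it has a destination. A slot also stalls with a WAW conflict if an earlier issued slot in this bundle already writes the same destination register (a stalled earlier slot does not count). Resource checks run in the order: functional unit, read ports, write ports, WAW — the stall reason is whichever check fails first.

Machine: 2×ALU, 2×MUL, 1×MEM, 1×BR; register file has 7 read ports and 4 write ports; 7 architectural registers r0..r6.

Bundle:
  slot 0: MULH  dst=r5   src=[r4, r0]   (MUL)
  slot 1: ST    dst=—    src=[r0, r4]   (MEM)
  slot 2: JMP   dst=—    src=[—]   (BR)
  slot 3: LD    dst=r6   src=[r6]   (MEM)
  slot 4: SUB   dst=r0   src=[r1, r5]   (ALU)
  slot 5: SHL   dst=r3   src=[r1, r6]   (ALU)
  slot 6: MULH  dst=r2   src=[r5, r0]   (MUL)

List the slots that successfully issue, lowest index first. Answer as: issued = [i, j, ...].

issued = [0, 1, 2, 4]

(0) want 1×MUL +2rd +1wr — yes → AL2|MU1|ME1|BR1|rd5|wr3
(1) want 1×MEM +2rd +0wr — yes → AL2|MU1|ME0|BR1|rd3|wr3
(2) want 1×BR +0rd +0wr — yes → AL2|MU1|ME0|BR0|rd3|wr3
(3) want 1×MEM +1rd +1wr — FU → AL2|MU1|ME0|BR0|rd3|wr3
(4) want 1×ALU +2rd +1wr — yes → AL1|MU1|ME0|BR0|rd1|wr2
(5) want 1×ALU +2rd +1wr — RD_PORT → AL1|MU1|ME0|BR0|rd1|wr2
(6) want 1×MUL +2rd +1wr — RD_PORT → AL1|MU1|ME0|BR0|rd1|wr2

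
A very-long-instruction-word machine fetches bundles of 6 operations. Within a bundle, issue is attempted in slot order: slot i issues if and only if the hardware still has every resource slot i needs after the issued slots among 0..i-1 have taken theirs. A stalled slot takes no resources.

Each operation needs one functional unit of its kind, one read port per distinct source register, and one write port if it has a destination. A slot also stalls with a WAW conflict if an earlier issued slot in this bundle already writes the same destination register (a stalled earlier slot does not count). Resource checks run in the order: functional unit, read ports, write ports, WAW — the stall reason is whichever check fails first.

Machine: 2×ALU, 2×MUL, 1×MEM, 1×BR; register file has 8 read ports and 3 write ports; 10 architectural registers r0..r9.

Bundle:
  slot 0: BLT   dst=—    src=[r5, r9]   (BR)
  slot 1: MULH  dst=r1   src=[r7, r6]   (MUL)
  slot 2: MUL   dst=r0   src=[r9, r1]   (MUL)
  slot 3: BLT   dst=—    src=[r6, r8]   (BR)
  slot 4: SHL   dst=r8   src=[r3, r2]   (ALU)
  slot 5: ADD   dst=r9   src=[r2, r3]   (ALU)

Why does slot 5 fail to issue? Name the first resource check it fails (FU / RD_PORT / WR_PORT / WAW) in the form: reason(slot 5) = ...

reason(slot 5) = RD_PORT

#0 BR src=r5,r9 dispatched  <A:2 Mu:2 Ld:1 B:0 rd:6 wr:3>
#1 MUL src=r7,r6 dispatched  <A:2 Mu:1 Ld:1 B:0 rd:4 wr:2>
#2 MUL src=r9,r1 dispatched  <A:2 Mu:0 Ld:1 B:0 rd:2 wr:1>
#3 BR src=r6,r8 held:FU  <A:2 Mu:0 Ld:1 B:0 rd:2 wr:1>
#4 ALU src=r3,r2 dispatched  <A:1 Mu:0 Ld:1 B:0 rd:0 wr:0>
#5 ALU src=r2,r3 held:RD_PORT  <A:1 Mu:0 Ld:1 B:0 rd:0 wr:0>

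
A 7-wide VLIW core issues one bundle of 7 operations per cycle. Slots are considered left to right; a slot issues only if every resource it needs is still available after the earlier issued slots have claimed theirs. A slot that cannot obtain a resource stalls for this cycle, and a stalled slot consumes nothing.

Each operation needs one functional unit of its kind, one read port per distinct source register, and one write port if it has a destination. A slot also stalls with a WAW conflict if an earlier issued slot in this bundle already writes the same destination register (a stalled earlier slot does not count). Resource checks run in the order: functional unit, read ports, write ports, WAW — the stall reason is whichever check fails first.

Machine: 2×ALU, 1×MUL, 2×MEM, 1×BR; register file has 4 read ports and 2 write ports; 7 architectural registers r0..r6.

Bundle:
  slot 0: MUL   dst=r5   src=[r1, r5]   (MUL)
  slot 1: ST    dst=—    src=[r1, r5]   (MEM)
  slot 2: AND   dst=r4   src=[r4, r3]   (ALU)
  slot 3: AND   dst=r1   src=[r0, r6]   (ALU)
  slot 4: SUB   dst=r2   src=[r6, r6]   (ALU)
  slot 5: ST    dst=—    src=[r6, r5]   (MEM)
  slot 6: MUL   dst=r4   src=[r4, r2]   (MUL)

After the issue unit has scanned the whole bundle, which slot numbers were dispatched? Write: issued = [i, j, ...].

slot 0 (MUL): ISSUE — free A2,Mu0,Ld2,B1 rp2 wp1
slot 1 (MEM): ISSUE — free A2,Mu0,Ld1,B1 rp0 wp1
slot 2 (ALU): stall RD_PORT — free A2,Mu0,Ld1,B1 rp0 wp1
slot 3 (ALU): stall RD_PORT — free A2,Mu0,Ld1,B1 rp0 wp1
slot 4 (ALU): stall RD_PORT — free A2,Mu0,Ld1,B1 rp0 wp1
slot 5 (MEM): stall RD_PORT — free A2,Mu0,Ld1,B1 rp0 wp1
slot 6 (MUL): stall FU — free A2,Mu0,Ld1,B1 rp0 wp1

issued = [0, 1]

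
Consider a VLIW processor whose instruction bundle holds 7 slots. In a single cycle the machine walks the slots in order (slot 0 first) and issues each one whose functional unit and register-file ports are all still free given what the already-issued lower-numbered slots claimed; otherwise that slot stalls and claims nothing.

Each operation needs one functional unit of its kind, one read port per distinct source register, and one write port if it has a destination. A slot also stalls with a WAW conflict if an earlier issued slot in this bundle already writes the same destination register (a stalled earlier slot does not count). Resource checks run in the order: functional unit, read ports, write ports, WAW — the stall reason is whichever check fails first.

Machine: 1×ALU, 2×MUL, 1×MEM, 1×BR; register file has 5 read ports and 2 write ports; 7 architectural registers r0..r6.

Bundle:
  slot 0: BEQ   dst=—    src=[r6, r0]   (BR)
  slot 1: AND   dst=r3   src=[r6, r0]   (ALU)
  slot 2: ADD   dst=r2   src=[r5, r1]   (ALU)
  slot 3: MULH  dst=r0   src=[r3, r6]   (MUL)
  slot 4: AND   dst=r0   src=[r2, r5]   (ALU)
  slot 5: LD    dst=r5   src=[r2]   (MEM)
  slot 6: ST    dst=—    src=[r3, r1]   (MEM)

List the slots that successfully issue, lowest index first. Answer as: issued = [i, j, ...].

  0. BR ⇒ go  {1A/2Mu/1Ld/0B | 3r 2w}
  1. ALU→r3 ⇒ go  {0A/2Mu/1Ld/0B | 1r 1w}
  2. ALU→r2 ⇒ no(FU)  {0A/2Mu/1Ld/0B | 1r 1w}
  3. MUL→r0 ⇒ no(RD_PORT)  {0A/2Mu/1Ld/0B | 1r 1w}
  4. ALU→r0 ⇒ no(FU)  {0A/2Mu/1Ld/0B | 1r 1w}
  5. MEM→r5 ⇒ go  {0A/2Mu/0Ld/0B | 0r 0w}
  6. MEM ⇒ no(FU)  {0A/2Mu/0Ld/0B | 0r 0w}

issued = [0, 1, 5]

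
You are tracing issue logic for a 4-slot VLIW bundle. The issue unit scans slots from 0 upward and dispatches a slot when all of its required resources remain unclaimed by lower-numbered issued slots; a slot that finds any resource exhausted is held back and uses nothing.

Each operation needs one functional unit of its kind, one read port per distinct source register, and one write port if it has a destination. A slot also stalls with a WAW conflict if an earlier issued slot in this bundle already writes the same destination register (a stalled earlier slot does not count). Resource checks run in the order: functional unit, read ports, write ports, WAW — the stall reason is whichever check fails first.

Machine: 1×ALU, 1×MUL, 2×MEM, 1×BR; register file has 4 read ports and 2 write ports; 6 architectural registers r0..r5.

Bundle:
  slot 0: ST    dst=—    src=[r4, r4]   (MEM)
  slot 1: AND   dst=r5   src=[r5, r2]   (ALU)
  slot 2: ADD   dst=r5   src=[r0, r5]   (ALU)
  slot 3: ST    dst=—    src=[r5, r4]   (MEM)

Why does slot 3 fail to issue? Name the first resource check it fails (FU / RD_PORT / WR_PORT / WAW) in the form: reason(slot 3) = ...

#0 MEM src=r4,r4 dispatched  <A:1 Mu:1 Ld:1 B:1 rd:3 wr:2>
#1 ALU src=r5,r2 dispatched  <A:0 Mu:1 Ld:1 B:1 rd:1 wr:1>
#2 ALU src=r0,r5 held:FU  <A:0 Mu:1 Ld:1 B:1 rd:1 wr:1>
#3 MEM src=r5,r4 held:RD_PORT  <A:0 Mu:1 Ld:1 B:1 rd:1 wr:1>

reason(slot 3) = RD_PORT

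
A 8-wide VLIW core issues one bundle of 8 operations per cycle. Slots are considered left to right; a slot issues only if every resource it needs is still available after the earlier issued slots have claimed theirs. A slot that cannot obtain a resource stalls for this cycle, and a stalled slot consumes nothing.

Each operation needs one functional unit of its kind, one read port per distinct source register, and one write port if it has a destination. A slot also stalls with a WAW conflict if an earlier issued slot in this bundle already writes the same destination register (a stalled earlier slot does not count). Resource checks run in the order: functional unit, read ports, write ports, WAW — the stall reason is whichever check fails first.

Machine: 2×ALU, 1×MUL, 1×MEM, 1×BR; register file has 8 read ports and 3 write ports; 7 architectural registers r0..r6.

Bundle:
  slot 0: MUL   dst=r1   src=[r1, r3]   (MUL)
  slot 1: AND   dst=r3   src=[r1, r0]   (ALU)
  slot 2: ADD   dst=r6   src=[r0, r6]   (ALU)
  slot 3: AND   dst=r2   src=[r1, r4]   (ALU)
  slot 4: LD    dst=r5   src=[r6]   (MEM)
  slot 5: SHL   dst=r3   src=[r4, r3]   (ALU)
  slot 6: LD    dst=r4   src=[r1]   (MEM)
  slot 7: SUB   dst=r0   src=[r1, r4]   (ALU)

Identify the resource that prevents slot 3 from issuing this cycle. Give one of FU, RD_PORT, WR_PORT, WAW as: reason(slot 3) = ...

#0 MUL src=r1,r3 dispatched  <A:2 Mu:0 Ld:1 B:1 rd:6 wr:2>
#1 ALU src=r1,r0 dispatched  <A:1 Mu:0 Ld:1 B:1 rd:4 wr:1>
#2 ALU src=r0,r6 dispatched  <A:0 Mu:0 Ld:1 B:1 rd:2 wr:0>
#3 ALU src=r1,r4 held:FU  <A:0 Mu:0 Ld:1 B:1 rd:2 wr:0>
#4 MEM src=r6 held:WR_PORT  <A:0 Mu:0 Ld:1 B:1 rd:2 wr:0>
#5 ALU src=r4,r3 held:FU  <A:0 Mu:0 Ld:1 B:1 rd:2 wr:0>
#6 MEM src=r1 held:WR_PORT  <A:0 Mu:0 Ld:1 B:1 rd:2 wr:0>
#7 ALU src=r1,r4 held:FU  <A:0 Mu:0 Ld:1 B:1 rd:2 wr:0>

reason(slot 3) = FU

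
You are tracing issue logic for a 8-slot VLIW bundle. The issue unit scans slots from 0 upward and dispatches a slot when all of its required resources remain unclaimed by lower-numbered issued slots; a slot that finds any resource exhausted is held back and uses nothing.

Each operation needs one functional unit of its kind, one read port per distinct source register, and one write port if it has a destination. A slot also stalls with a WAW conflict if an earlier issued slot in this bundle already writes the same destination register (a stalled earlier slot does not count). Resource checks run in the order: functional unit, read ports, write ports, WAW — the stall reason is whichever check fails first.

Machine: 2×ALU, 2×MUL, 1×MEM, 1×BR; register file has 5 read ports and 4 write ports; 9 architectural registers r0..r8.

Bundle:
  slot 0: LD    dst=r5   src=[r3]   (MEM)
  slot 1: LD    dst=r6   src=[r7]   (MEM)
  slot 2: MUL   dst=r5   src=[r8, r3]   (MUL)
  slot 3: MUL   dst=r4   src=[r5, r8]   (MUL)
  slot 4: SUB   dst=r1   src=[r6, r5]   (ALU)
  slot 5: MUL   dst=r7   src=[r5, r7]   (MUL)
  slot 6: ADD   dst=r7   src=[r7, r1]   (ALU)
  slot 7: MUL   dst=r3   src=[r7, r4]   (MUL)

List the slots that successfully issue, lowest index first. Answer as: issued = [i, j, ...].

issued = [0, 3, 4]

  0. MEM→r5 ⇒ go  {2A/2Mu/0Ld/1B | 4r 3w}
  1. MEM→r6 ⇒ no(FU)  {2A/2Mu/0Ld/1B | 4r 3w}
  2. MUL→r5 ⇒ no(WAW)  {2A/2Mu/0Ld/1B | 4r 3w}
  3. MUL→r4 ⇒ go  {2A/1Mu/0Ld/1B | 2r 2w}
  4. ALU→r1 ⇒ go  {1A/1Mu/0Ld/1B | 0r 1w}
  5. MUL→r7 ⇒ no(RD_PORT)  {1A/1Mu/0Ld/1B | 0r 1w}
  6. ALU→r7 ⇒ no(RD_PORT)  {1A/1Mu/0Ld/1B | 0r 1w}
  7. MUL→r3 ⇒ no(RD_PORT)  {1A/1Mu/0Ld/1B | 0r 1w}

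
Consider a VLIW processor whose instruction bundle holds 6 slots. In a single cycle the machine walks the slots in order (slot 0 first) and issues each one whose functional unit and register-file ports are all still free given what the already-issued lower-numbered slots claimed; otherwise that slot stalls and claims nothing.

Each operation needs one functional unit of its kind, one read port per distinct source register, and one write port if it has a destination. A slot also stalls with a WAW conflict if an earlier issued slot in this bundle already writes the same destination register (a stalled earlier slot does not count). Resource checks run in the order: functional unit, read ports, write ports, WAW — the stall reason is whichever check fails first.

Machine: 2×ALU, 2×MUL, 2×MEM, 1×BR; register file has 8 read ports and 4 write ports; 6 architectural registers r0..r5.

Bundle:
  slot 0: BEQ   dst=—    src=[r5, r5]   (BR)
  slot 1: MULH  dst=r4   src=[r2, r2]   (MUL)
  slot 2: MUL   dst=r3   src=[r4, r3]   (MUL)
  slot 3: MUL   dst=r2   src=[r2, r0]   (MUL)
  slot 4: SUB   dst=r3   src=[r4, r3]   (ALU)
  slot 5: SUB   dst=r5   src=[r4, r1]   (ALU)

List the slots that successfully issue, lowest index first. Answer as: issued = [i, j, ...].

issued = [0, 1, 2, 5]

[0] BR needs rd=1 wr=0: ok; after: ALU=2 MUL=2 MEM=2 BR=0, R=7, W=4
[1] MUL needs rd=1 wr=1: ok; after: ALU=2 MUL=1 MEM=2 BR=0, R=6, W=3
[2] MUL needs rd=2 wr=1: ok; after: ALU=2 MUL=0 MEM=2 BR=0, R=4, W=2
[3] MUL needs rd=2 wr=1: FU; after: ALU=2 MUL=0 MEM=2 BR=0, R=4, W=2
[4] ALU needs rd=2 wr=1: WAW; after: ALU=2 MUL=0 MEM=2 BR=0, R=4, W=2
[5] ALU needs rd=2 wr=1: ok; after: ALU=1 MUL=0 MEM=2 BR=0, R=2, W=1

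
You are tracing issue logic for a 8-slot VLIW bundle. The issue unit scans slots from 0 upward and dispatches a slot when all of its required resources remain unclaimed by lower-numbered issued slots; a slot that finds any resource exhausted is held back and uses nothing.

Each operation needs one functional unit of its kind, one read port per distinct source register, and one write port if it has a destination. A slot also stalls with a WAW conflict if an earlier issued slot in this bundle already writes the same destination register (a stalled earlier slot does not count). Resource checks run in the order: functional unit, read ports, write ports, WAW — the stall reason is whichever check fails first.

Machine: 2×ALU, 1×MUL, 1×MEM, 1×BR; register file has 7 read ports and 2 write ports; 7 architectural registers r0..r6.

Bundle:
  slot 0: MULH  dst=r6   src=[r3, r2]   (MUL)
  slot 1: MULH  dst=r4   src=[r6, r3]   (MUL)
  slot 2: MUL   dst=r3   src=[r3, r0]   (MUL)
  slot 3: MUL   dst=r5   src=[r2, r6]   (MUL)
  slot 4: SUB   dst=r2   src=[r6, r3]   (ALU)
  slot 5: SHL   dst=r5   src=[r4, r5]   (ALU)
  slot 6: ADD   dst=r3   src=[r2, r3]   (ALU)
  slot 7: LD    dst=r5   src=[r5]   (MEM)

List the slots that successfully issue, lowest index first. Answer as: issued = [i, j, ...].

[0] MUL needs rd=2 wr=1: ok; after: ALU=2 MUL=0 MEM=1 BR=1, R=5, W=1
[1] MUL needs rd=2 wr=1: FU; after: ALU=2 MUL=0 MEM=1 BR=1, R=5, W=1
[2] MUL needs rd=2 wr=1: FU; after: ALU=2 MUL=0 MEM=1 BR=1, R=5, W=1
[3] MUL needs rd=2 wr=1: FU; after: ALU=2 MUL=0 MEM=1 BR=1, R=5, W=1
[4] ALU needs rd=2 wr=1: ok; after: ALU=1 MUL=0 MEM=1 BR=1, R=3, W=0
[5] ALU needs rd=2 wr=1: WR_PORT; after: ALU=1 MUL=0 MEM=1 BR=1, R=3, W=0
[6] ALU needs rd=2 wr=1: WR_PORT; after: ALU=1 MUL=0 MEM=1 BR=1, R=3, W=0
[7] MEM needs rd=1 wr=1: WR_PORT; after: ALU=1 MUL=0 MEM=1 BR=1, R=3, W=0

issued = [0, 4]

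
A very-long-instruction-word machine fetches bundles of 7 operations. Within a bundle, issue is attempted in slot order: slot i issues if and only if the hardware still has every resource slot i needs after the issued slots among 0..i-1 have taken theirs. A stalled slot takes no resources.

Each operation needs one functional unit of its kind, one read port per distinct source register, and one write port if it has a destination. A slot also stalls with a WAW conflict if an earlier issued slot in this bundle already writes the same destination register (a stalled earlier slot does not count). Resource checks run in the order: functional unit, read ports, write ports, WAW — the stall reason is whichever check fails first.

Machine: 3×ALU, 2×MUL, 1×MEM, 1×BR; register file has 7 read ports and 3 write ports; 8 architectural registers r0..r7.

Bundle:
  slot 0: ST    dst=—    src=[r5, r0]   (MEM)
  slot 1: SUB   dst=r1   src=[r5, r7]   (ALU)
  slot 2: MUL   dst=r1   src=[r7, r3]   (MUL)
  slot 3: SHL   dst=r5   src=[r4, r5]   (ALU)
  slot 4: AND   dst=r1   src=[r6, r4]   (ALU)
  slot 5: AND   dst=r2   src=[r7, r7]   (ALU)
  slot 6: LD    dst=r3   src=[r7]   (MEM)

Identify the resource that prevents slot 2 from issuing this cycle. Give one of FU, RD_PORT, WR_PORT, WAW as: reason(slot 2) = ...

reason(slot 2) = WAW

#0 MEM src=r5,r0 dispatched  <A:3 Mu:2 Ld:0 B:1 rd:5 wr:3>
#1 ALU src=r5,r7 dispatched  <A:2 Mu:2 Ld:0 B:1 rd:3 wr:2>
#2 MUL src=r7,r3 held:WAW  <A:2 Mu:2 Ld:0 B:1 rd:3 wr:2>
#3 ALU src=r4,r5 dispatched  <A:1 Mu:2 Ld:0 B:1 rd:1 wr:1>
#4 ALU src=r6,r4 held:RD_PORT  <A:1 Mu:2 Ld:0 B:1 rd:1 wr:1>
#5 ALU src=r7,r7 dispatched  <A:0 Mu:2 Ld:0 B:1 rd:0 wr:0>
#6 MEM src=r7 held:FU  <A:0 Mu:2 Ld:0 B:1 rd:0 wr:0>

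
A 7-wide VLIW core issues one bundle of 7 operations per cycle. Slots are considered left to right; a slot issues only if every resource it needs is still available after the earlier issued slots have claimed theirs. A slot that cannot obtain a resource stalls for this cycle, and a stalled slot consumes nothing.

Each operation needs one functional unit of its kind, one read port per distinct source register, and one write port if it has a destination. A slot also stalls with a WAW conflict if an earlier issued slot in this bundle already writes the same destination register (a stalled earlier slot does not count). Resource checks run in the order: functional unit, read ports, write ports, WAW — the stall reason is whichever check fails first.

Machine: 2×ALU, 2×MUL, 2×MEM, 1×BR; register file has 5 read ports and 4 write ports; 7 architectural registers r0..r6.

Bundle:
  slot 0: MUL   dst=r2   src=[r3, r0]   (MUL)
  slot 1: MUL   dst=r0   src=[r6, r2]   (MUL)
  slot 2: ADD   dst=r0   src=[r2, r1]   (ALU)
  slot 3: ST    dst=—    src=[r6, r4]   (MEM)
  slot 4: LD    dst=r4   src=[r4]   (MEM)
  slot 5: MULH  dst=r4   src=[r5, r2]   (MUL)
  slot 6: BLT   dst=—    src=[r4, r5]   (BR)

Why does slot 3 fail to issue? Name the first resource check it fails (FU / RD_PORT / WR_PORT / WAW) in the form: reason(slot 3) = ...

reason(slot 3) = RD_PORT

#0 MUL src=r3,r0 dispatched  <A:2 Mu:1 Ld:2 B:1 rd:3 wr:3>
#1 MUL src=r6,r2 dispatched  <A:2 Mu:0 Ld:2 B:1 rd:1 wr:2>
#2 ALU src=r2,r1 held:RD_PORT  <A:2 Mu:0 Ld:2 B:1 rd:1 wr:2>
#3 MEM src=r6,r4 held:RD_PORT  <A:2 Mu:0 Ld:2 B:1 rd:1 wr:2>
#4 MEM src=r4 dispatched  <A:2 Mu:0 Ld:1 B:1 rd:0 wr:1>
#5 MUL src=r5,r2 held:FU  <A:2 Mu:0 Ld:1 B:1 rd:0 wr:1>
#6 BR src=r4,r5 held:RD_PORT  <A:2 Mu:0 Ld:1 B:1 rd:0 wr:1>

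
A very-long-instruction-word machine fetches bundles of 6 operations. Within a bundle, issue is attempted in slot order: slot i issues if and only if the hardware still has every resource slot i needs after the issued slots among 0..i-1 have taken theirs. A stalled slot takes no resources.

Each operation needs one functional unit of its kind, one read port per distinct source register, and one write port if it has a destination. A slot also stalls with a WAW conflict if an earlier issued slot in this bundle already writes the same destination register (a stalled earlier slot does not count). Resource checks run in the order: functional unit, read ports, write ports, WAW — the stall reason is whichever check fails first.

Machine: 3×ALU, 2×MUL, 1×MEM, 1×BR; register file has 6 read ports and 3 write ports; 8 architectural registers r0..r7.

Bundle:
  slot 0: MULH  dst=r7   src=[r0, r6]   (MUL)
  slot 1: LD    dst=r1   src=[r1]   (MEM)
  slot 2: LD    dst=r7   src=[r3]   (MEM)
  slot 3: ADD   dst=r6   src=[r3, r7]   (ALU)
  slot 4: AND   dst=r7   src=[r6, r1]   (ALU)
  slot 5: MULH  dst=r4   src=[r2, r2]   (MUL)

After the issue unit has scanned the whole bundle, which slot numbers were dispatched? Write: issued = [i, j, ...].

issued = [0, 1, 3]

#0 MUL src=r0,r6 dispatched  <A:3 Mu:1 Ld:1 B:1 rd:4 wr:2>
#1 MEM src=r1 dispatched  <A:3 Mu:1 Ld:0 B:1 rd:3 wr:1>
#2 MEM src=r3 held:FU  <A:3 Mu:1 Ld:0 B:1 rd:3 wr:1>
#3 ALU src=r3,r7 dispatched  <A:2 Mu:1 Ld:0 B:1 rd:1 wr:0>
#4 ALU src=r6,r1 held:RD_PORT  <A:2 Mu:1 Ld:0 B:1 rd:1 wr:0>
#5 MUL src=r2,r2 held:WR_PORT  <A:2 Mu:1 Ld:0 B:1 rd:1 wr:0>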